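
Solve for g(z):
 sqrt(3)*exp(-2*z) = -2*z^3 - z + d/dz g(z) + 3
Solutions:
 g(z) = C1 + z^4/2 + z^2/2 - 3*z - sqrt(3)*exp(-2*z)/2


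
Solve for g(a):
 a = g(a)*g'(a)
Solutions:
 g(a) = -sqrt(C1 + a^2)
 g(a) = sqrt(C1 + a^2)


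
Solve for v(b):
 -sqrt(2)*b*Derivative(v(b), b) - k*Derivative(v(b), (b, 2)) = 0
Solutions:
 v(b) = C1 + C2*sqrt(k)*erf(2^(3/4)*b*sqrt(1/k)/2)


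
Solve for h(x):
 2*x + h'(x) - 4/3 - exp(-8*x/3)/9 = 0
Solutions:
 h(x) = C1 - x^2 + 4*x/3 - exp(-8*x/3)/24


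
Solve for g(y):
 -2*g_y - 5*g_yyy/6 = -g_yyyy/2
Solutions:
 g(y) = C1 + C2*exp(y*(-(54*sqrt(854) + 1583)^(1/3) - 25/(54*sqrt(854) + 1583)^(1/3) + 10)/18)*sin(sqrt(3)*y*(-(54*sqrt(854) + 1583)^(1/3) + 25/(54*sqrt(854) + 1583)^(1/3))/18) + C3*exp(y*(-(54*sqrt(854) + 1583)^(1/3) - 25/(54*sqrt(854) + 1583)^(1/3) + 10)/18)*cos(sqrt(3)*y*(-(54*sqrt(854) + 1583)^(1/3) + 25/(54*sqrt(854) + 1583)^(1/3))/18) + C4*exp(y*(25/(54*sqrt(854) + 1583)^(1/3) + 5 + (54*sqrt(854) + 1583)^(1/3))/9)


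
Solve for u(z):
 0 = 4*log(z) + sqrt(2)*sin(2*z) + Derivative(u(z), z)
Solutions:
 u(z) = C1 - 4*z*log(z) + 4*z + sqrt(2)*cos(2*z)/2


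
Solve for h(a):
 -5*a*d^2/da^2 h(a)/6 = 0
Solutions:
 h(a) = C1 + C2*a


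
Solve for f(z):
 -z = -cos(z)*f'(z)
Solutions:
 f(z) = C1 + Integral(z/cos(z), z)


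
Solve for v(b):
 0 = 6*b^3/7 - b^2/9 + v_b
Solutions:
 v(b) = C1 - 3*b^4/14 + b^3/27


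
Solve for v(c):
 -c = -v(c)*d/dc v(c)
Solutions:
 v(c) = -sqrt(C1 + c^2)
 v(c) = sqrt(C1 + c^2)


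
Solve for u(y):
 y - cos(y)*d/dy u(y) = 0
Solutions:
 u(y) = C1 + Integral(y/cos(y), y)


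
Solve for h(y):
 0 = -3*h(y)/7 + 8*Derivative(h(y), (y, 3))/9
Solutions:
 h(y) = C3*exp(3*7^(2/3)*y/14) + (C1*sin(3*sqrt(3)*7^(2/3)*y/28) + C2*cos(3*sqrt(3)*7^(2/3)*y/28))*exp(-3*7^(2/3)*y/28)


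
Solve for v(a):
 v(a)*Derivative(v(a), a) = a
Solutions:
 v(a) = -sqrt(C1 + a^2)
 v(a) = sqrt(C1 + a^2)


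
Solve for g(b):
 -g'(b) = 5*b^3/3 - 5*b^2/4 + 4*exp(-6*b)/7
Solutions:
 g(b) = C1 - 5*b^4/12 + 5*b^3/12 + 2*exp(-6*b)/21


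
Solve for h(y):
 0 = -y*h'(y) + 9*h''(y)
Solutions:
 h(y) = C1 + C2*erfi(sqrt(2)*y/6)


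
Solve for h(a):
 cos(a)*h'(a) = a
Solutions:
 h(a) = C1 + Integral(a/cos(a), a)


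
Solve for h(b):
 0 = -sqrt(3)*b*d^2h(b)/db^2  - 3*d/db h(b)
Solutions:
 h(b) = C1 + C2*b^(1 - sqrt(3))


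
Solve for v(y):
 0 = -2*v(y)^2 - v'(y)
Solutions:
 v(y) = 1/(C1 + 2*y)


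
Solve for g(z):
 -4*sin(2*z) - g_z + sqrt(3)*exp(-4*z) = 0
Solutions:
 g(z) = C1 + 2*cos(2*z) - sqrt(3)*exp(-4*z)/4


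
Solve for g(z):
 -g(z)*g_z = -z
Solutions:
 g(z) = -sqrt(C1 + z^2)
 g(z) = sqrt(C1 + z^2)


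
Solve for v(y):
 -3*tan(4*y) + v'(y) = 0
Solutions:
 v(y) = C1 - 3*log(cos(4*y))/4


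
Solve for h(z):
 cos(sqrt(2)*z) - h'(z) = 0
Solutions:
 h(z) = C1 + sqrt(2)*sin(sqrt(2)*z)/2


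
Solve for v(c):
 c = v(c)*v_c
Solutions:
 v(c) = -sqrt(C1 + c^2)
 v(c) = sqrt(C1 + c^2)


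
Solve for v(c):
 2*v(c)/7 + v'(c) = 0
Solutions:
 v(c) = C1*exp(-2*c/7)


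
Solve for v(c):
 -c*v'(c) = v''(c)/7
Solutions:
 v(c) = C1 + C2*erf(sqrt(14)*c/2)


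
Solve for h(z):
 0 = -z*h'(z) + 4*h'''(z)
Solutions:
 h(z) = C1 + Integral(C2*airyai(2^(1/3)*z/2) + C3*airybi(2^(1/3)*z/2), z)


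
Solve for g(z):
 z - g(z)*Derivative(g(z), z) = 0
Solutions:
 g(z) = -sqrt(C1 + z^2)
 g(z) = sqrt(C1 + z^2)


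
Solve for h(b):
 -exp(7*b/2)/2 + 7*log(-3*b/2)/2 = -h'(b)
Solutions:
 h(b) = C1 - 7*b*log(-b)/2 + 7*b*(-log(3) + log(2) + 1)/2 + exp(7*b/2)/7


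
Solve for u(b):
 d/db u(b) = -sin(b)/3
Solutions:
 u(b) = C1 + cos(b)/3


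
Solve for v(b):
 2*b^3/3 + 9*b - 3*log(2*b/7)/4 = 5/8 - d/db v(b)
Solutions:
 v(b) = C1 - b^4/6 - 9*b^2/2 + 3*b*log(b)/4 - 3*b*log(7)/4 - b/8 + 3*b*log(2)/4


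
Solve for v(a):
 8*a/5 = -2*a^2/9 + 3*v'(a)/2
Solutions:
 v(a) = C1 + 4*a^3/81 + 8*a^2/15


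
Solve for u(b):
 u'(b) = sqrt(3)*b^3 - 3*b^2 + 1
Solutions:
 u(b) = C1 + sqrt(3)*b^4/4 - b^3 + b


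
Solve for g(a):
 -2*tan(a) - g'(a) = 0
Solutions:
 g(a) = C1 + 2*log(cos(a))


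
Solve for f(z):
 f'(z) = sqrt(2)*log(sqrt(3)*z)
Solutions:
 f(z) = C1 + sqrt(2)*z*log(z) - sqrt(2)*z + sqrt(2)*z*log(3)/2


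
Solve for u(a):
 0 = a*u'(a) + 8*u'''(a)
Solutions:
 u(a) = C1 + Integral(C2*airyai(-a/2) + C3*airybi(-a/2), a)


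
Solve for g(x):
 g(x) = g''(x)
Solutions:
 g(x) = C1*exp(-x) + C2*exp(x)


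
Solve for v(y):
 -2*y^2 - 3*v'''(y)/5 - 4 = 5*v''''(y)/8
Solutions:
 v(y) = C1 + C2*y + C3*y^2 + C4*exp(-24*y/25) - y^5/18 + 125*y^4/432 - 6005*y^3/2592


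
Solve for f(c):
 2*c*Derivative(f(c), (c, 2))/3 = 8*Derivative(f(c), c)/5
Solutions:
 f(c) = C1 + C2*c^(17/5)


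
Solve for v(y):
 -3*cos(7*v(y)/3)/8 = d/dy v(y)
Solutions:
 3*y/8 - 3*log(sin(7*v(y)/3) - 1)/14 + 3*log(sin(7*v(y)/3) + 1)/14 = C1


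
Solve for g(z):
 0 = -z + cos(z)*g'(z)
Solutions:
 g(z) = C1 + Integral(z/cos(z), z)


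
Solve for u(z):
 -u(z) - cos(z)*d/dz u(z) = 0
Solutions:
 u(z) = C1*sqrt(sin(z) - 1)/sqrt(sin(z) + 1)


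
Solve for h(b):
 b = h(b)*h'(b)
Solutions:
 h(b) = -sqrt(C1 + b^2)
 h(b) = sqrt(C1 + b^2)


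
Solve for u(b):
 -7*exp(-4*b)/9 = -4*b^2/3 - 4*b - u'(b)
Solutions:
 u(b) = C1 - 4*b^3/9 - 2*b^2 - 7*exp(-4*b)/36


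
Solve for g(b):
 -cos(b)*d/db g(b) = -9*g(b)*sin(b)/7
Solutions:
 g(b) = C1/cos(b)^(9/7)


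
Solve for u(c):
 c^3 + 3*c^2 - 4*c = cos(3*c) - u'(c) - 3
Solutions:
 u(c) = C1 - c^4/4 - c^3 + 2*c^2 - 3*c + sin(3*c)/3


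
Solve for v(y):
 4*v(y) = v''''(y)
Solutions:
 v(y) = C1*exp(-sqrt(2)*y) + C2*exp(sqrt(2)*y) + C3*sin(sqrt(2)*y) + C4*cos(sqrt(2)*y)


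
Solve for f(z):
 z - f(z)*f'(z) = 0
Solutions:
 f(z) = -sqrt(C1 + z^2)
 f(z) = sqrt(C1 + z^2)


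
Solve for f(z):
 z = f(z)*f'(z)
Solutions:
 f(z) = -sqrt(C1 + z^2)
 f(z) = sqrt(C1 + z^2)


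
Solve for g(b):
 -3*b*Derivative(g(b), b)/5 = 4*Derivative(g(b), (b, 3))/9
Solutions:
 g(b) = C1 + Integral(C2*airyai(-3*50^(1/3)*b/10) + C3*airybi(-3*50^(1/3)*b/10), b)


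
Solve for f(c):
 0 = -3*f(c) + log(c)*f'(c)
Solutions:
 f(c) = C1*exp(3*li(c))


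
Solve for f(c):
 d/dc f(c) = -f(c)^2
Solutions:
 f(c) = 1/(C1 + c)


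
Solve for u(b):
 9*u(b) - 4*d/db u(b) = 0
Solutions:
 u(b) = C1*exp(9*b/4)


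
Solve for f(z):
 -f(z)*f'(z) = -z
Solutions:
 f(z) = -sqrt(C1 + z^2)
 f(z) = sqrt(C1 + z^2)


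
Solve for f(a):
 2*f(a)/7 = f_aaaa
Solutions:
 f(a) = C1*exp(-2^(1/4)*7^(3/4)*a/7) + C2*exp(2^(1/4)*7^(3/4)*a/7) + C3*sin(2^(1/4)*7^(3/4)*a/7) + C4*cos(2^(1/4)*7^(3/4)*a/7)


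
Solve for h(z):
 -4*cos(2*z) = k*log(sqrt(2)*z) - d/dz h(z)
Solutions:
 h(z) = C1 + k*z*(log(z) - 1) + k*z*log(2)/2 + 2*sin(2*z)


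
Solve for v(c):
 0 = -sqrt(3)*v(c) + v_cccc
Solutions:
 v(c) = C1*exp(-3^(1/8)*c) + C2*exp(3^(1/8)*c) + C3*sin(3^(1/8)*c) + C4*cos(3^(1/8)*c)


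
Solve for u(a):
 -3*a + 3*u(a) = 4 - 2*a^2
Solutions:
 u(a) = -2*a^2/3 + a + 4/3


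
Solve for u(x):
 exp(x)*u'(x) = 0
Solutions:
 u(x) = C1


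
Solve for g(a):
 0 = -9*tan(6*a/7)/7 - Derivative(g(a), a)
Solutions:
 g(a) = C1 + 3*log(cos(6*a/7))/2


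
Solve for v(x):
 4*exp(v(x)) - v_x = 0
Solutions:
 v(x) = log(-1/(C1 + 4*x))


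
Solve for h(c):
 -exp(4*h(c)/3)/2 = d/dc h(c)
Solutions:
 h(c) = 3*log(-(1/(C1 + 2*c))^(1/4)) + 3*log(3)/4
 h(c) = 3*log(1/(C1 + 2*c))/4 + 3*log(3)/4
 h(c) = 3*log(-I*(1/(C1 + 2*c))^(1/4)) + 3*log(3)/4
 h(c) = 3*log(I*(1/(C1 + 2*c))^(1/4)) + 3*log(3)/4


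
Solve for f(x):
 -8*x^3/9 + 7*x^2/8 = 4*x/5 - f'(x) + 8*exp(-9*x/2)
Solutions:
 f(x) = C1 + 2*x^4/9 - 7*x^3/24 + 2*x^2/5 - 16*exp(-9*x/2)/9


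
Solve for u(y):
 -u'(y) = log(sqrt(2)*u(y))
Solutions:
 2*Integral(1/(2*log(_y) + log(2)), (_y, u(y))) = C1 - y


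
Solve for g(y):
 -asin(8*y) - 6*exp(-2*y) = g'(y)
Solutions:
 g(y) = C1 - y*asin(8*y) - sqrt(1 - 64*y^2)/8 + 3*exp(-2*y)


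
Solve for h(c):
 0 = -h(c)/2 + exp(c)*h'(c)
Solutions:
 h(c) = C1*exp(-exp(-c)/2)


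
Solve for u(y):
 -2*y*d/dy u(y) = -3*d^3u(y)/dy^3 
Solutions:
 u(y) = C1 + Integral(C2*airyai(2^(1/3)*3^(2/3)*y/3) + C3*airybi(2^(1/3)*3^(2/3)*y/3), y)


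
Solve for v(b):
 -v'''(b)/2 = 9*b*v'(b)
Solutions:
 v(b) = C1 + Integral(C2*airyai(-18^(1/3)*b) + C3*airybi(-18^(1/3)*b), b)


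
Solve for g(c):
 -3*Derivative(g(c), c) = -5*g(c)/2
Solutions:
 g(c) = C1*exp(5*c/6)


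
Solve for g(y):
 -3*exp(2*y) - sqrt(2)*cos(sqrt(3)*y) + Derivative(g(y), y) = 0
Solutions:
 g(y) = C1 + 3*exp(2*y)/2 + sqrt(6)*sin(sqrt(3)*y)/3


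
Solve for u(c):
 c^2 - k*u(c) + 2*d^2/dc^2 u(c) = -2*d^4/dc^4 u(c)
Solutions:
 u(c) = C1*exp(-sqrt(2)*c*sqrt(-sqrt(2*k + 1) - 1)/2) + C2*exp(sqrt(2)*c*sqrt(-sqrt(2*k + 1) - 1)/2) + C3*exp(-sqrt(2)*c*sqrt(sqrt(2*k + 1) - 1)/2) + C4*exp(sqrt(2)*c*sqrt(sqrt(2*k + 1) - 1)/2) + c^2/k + 4/k^2


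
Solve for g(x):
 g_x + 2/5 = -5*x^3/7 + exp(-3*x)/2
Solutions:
 g(x) = C1 - 5*x^4/28 - 2*x/5 - exp(-3*x)/6


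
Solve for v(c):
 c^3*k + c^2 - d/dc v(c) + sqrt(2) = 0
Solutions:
 v(c) = C1 + c^4*k/4 + c^3/3 + sqrt(2)*c


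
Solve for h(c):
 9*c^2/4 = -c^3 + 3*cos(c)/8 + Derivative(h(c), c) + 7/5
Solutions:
 h(c) = C1 + c^4/4 + 3*c^3/4 - 7*c/5 - 3*sin(c)/8


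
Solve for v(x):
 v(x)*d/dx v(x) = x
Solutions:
 v(x) = -sqrt(C1 + x^2)
 v(x) = sqrt(C1 + x^2)


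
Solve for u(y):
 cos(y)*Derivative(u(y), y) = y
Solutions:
 u(y) = C1 + Integral(y/cos(y), y)


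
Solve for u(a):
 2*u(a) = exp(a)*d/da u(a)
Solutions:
 u(a) = C1*exp(-2*exp(-a))


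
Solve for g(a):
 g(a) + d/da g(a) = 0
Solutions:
 g(a) = C1*exp(-a)


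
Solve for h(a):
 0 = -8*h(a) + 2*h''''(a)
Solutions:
 h(a) = C1*exp(-sqrt(2)*a) + C2*exp(sqrt(2)*a) + C3*sin(sqrt(2)*a) + C4*cos(sqrt(2)*a)


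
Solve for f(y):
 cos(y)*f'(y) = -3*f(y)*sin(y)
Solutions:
 f(y) = C1*cos(y)^3


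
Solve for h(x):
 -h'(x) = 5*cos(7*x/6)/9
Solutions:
 h(x) = C1 - 10*sin(7*x/6)/21


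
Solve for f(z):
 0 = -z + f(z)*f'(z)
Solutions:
 f(z) = -sqrt(C1 + z^2)
 f(z) = sqrt(C1 + z^2)


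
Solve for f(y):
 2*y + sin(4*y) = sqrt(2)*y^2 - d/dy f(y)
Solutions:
 f(y) = C1 + sqrt(2)*y^3/3 - y^2 + cos(4*y)/4


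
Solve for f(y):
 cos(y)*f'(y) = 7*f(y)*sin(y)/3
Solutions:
 f(y) = C1/cos(y)^(7/3)


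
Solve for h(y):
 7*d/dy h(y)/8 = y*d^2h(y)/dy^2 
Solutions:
 h(y) = C1 + C2*y^(15/8)


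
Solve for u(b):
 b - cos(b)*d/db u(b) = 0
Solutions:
 u(b) = C1 + Integral(b/cos(b), b)


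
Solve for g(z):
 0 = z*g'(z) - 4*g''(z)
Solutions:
 g(z) = C1 + C2*erfi(sqrt(2)*z/4)


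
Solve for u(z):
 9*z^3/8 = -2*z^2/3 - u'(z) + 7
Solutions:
 u(z) = C1 - 9*z^4/32 - 2*z^3/9 + 7*z


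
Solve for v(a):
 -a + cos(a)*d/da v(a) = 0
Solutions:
 v(a) = C1 + Integral(a/cos(a), a)


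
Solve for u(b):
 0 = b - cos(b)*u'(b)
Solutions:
 u(b) = C1 + Integral(b/cos(b), b)


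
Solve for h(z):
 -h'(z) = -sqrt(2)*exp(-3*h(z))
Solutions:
 h(z) = log(C1 + 3*sqrt(2)*z)/3
 h(z) = log((-3^(1/3) - 3^(5/6)*I)*(C1 + sqrt(2)*z)^(1/3)/2)
 h(z) = log((-3^(1/3) + 3^(5/6)*I)*(C1 + sqrt(2)*z)^(1/3)/2)


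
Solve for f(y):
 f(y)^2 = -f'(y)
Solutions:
 f(y) = 1/(C1 + y)


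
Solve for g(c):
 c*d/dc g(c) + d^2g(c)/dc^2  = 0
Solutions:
 g(c) = C1 + C2*erf(sqrt(2)*c/2)


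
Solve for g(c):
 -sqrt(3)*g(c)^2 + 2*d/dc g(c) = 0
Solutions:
 g(c) = -2/(C1 + sqrt(3)*c)


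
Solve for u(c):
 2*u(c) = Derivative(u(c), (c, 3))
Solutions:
 u(c) = C3*exp(2^(1/3)*c) + (C1*sin(2^(1/3)*sqrt(3)*c/2) + C2*cos(2^(1/3)*sqrt(3)*c/2))*exp(-2^(1/3)*c/2)


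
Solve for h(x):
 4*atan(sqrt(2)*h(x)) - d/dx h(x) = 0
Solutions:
 Integral(1/atan(sqrt(2)*_y), (_y, h(x))) = C1 + 4*x


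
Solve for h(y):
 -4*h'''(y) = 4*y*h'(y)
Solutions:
 h(y) = C1 + Integral(C2*airyai(-y) + C3*airybi(-y), y)


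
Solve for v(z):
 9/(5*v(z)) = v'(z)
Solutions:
 v(z) = -sqrt(C1 + 90*z)/5
 v(z) = sqrt(C1 + 90*z)/5


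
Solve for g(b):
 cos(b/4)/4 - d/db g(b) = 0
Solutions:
 g(b) = C1 + sin(b/4)


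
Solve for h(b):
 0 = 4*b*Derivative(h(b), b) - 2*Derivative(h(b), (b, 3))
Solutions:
 h(b) = C1 + Integral(C2*airyai(2^(1/3)*b) + C3*airybi(2^(1/3)*b), b)


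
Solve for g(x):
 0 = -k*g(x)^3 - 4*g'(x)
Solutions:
 g(x) = -sqrt(2)*sqrt(-1/(C1 - k*x))
 g(x) = sqrt(2)*sqrt(-1/(C1 - k*x))


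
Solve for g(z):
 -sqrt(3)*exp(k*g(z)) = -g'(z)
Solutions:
 g(z) = Piecewise((log(-1/(C1*k + sqrt(3)*k*z))/k, Ne(k, 0)), (nan, True))
 g(z) = Piecewise((C1 + sqrt(3)*z, Eq(k, 0)), (nan, True))


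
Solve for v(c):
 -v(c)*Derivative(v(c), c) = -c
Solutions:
 v(c) = -sqrt(C1 + c^2)
 v(c) = sqrt(C1 + c^2)


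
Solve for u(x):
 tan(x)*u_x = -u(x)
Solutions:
 u(x) = C1/sin(x)


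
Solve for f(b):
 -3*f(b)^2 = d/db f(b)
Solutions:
 f(b) = 1/(C1 + 3*b)


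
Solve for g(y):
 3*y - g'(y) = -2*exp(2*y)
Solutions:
 g(y) = C1 + 3*y^2/2 + exp(2*y)


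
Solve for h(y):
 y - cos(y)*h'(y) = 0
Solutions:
 h(y) = C1 + Integral(y/cos(y), y)


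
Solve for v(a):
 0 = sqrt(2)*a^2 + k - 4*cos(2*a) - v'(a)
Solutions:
 v(a) = C1 + sqrt(2)*a^3/3 + a*k - 2*sin(2*a)


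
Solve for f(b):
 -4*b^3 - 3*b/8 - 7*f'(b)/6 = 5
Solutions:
 f(b) = C1 - 6*b^4/7 - 9*b^2/56 - 30*b/7


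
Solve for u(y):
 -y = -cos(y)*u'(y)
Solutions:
 u(y) = C1 + Integral(y/cos(y), y)


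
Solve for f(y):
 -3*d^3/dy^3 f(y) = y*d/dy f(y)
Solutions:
 f(y) = C1 + Integral(C2*airyai(-3^(2/3)*y/3) + C3*airybi(-3^(2/3)*y/3), y)


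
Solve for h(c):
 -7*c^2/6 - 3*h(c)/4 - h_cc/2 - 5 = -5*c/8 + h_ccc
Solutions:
 h(c) = C1*exp(c*(-2 + (9*sqrt(83) + 82)^(-1/3) + (9*sqrt(83) + 82)^(1/3))/12)*sin(sqrt(3)*c*(-(9*sqrt(83) + 82)^(1/3) + (9*sqrt(83) + 82)^(-1/3))/12) + C2*exp(c*(-2 + (9*sqrt(83) + 82)^(-1/3) + (9*sqrt(83) + 82)^(1/3))/12)*cos(sqrt(3)*c*(-(9*sqrt(83) + 82)^(1/3) + (9*sqrt(83) + 82)^(-1/3))/12) + C3*exp(-c*((9*sqrt(83) + 82)^(-1/3) + 1 + (9*sqrt(83) + 82)^(1/3))/6) - 14*c^2/9 + 5*c/6 - 124/27


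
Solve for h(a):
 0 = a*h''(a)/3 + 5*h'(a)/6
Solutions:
 h(a) = C1 + C2/a^(3/2)


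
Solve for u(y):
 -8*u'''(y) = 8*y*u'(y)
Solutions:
 u(y) = C1 + Integral(C2*airyai(-y) + C3*airybi(-y), y)


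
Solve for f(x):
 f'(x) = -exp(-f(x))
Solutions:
 f(x) = log(C1 - x)


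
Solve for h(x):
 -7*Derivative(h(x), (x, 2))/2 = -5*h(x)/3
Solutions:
 h(x) = C1*exp(-sqrt(210)*x/21) + C2*exp(sqrt(210)*x/21)


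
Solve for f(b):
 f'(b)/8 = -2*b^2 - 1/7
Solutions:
 f(b) = C1 - 16*b^3/3 - 8*b/7


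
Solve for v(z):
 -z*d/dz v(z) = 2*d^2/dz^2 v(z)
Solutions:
 v(z) = C1 + C2*erf(z/2)


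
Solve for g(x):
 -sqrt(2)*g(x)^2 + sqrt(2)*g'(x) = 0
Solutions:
 g(x) = -1/(C1 + x)


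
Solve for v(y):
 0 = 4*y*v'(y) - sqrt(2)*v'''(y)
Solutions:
 v(y) = C1 + Integral(C2*airyai(sqrt(2)*y) + C3*airybi(sqrt(2)*y), y)


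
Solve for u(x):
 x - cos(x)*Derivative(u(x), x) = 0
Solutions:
 u(x) = C1 + Integral(x/cos(x), x)


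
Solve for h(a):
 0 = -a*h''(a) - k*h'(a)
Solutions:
 h(a) = C1 + a^(1 - re(k))*(C2*sin(log(a)*Abs(im(k))) + C3*cos(log(a)*im(k)))


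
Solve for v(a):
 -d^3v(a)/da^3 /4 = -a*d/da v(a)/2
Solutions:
 v(a) = C1 + Integral(C2*airyai(2^(1/3)*a) + C3*airybi(2^(1/3)*a), a)


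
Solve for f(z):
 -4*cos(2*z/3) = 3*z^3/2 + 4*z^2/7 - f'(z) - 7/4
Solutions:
 f(z) = C1 + 3*z^4/8 + 4*z^3/21 - 7*z/4 + 6*sin(2*z/3)


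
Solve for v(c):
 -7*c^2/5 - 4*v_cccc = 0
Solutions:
 v(c) = C1 + C2*c + C3*c^2 + C4*c^3 - 7*c^6/7200


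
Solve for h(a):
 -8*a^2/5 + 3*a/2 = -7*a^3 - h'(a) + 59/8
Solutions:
 h(a) = C1 - 7*a^4/4 + 8*a^3/15 - 3*a^2/4 + 59*a/8


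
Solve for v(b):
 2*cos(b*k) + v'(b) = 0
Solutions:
 v(b) = C1 - 2*sin(b*k)/k


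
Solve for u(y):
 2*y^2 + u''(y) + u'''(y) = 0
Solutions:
 u(y) = C1 + C2*y + C3*exp(-y) - y^4/6 + 2*y^3/3 - 2*y^2


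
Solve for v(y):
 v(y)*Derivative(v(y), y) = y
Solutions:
 v(y) = -sqrt(C1 + y^2)
 v(y) = sqrt(C1 + y^2)


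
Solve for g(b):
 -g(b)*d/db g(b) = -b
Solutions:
 g(b) = -sqrt(C1 + b^2)
 g(b) = sqrt(C1 + b^2)


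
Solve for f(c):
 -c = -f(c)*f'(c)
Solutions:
 f(c) = -sqrt(C1 + c^2)
 f(c) = sqrt(C1 + c^2)


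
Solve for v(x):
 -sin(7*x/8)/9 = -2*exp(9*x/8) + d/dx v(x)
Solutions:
 v(x) = C1 + 16*exp(9*x/8)/9 + 8*cos(7*x/8)/63


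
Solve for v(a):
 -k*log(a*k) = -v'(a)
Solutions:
 v(a) = C1 + a*k*log(a*k) - a*k


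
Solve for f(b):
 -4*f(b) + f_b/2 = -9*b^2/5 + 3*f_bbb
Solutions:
 f(b) = C1*exp(b*((sqrt(5182)/4 + 18)^(-1/3) + 2*(sqrt(5182)/4 + 18)^(1/3))/12)*sin(sqrt(3)*b*(-2*(sqrt(5182)/4 + 18)^(1/3) + (sqrt(5182)/4 + 18)^(-1/3))/12) + C2*exp(b*((sqrt(5182)/4 + 18)^(-1/3) + 2*(sqrt(5182)/4 + 18)^(1/3))/12)*cos(sqrt(3)*b*(-2*(sqrt(5182)/4 + 18)^(1/3) + (sqrt(5182)/4 + 18)^(-1/3))/12) + C3*exp(-b*((sqrt(5182)/4 + 18)^(-1/3) + 2*(sqrt(5182)/4 + 18)^(1/3))/6) + 9*b^2/20 + 9*b/80 + 9/640


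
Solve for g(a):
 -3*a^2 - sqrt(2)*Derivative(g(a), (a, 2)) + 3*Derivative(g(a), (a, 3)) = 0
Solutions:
 g(a) = C1 + C2*a + C3*exp(sqrt(2)*a/3) - sqrt(2)*a^4/8 - 3*a^3/2 - 27*sqrt(2)*a^2/4


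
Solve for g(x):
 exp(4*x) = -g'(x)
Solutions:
 g(x) = C1 - exp(4*x)/4


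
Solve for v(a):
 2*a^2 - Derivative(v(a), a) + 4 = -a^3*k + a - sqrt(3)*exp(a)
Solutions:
 v(a) = C1 + a^4*k/4 + 2*a^3/3 - a^2/2 + 4*a + sqrt(3)*exp(a)


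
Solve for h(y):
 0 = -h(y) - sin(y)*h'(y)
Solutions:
 h(y) = C1*sqrt(cos(y) + 1)/sqrt(cos(y) - 1)


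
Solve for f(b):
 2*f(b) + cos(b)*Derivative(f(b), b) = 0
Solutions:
 f(b) = C1*(sin(b) - 1)/(sin(b) + 1)


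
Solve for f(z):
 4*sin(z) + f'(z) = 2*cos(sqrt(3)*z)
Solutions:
 f(z) = C1 + 2*sqrt(3)*sin(sqrt(3)*z)/3 + 4*cos(z)


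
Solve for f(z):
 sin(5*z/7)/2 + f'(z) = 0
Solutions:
 f(z) = C1 + 7*cos(5*z/7)/10


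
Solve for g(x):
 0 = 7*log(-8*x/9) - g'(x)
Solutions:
 g(x) = C1 + 7*x*log(-x) + 7*x*(-2*log(3) - 1 + 3*log(2))


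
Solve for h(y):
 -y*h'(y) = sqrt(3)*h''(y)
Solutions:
 h(y) = C1 + C2*erf(sqrt(2)*3^(3/4)*y/6)


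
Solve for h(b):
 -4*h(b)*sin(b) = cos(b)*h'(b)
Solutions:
 h(b) = C1*cos(b)^4


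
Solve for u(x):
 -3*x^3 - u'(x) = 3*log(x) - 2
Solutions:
 u(x) = C1 - 3*x^4/4 - 3*x*log(x) + 5*x


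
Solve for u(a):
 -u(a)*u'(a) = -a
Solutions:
 u(a) = -sqrt(C1 + a^2)
 u(a) = sqrt(C1 + a^2)


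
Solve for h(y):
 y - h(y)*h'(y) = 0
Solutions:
 h(y) = -sqrt(C1 + y^2)
 h(y) = sqrt(C1 + y^2)


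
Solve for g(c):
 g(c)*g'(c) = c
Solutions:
 g(c) = -sqrt(C1 + c^2)
 g(c) = sqrt(C1 + c^2)


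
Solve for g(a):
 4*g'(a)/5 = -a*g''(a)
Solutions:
 g(a) = C1 + C2*a^(1/5)


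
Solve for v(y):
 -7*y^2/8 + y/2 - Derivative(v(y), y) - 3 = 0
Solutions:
 v(y) = C1 - 7*y^3/24 + y^2/4 - 3*y


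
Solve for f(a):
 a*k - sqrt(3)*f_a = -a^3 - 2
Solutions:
 f(a) = C1 + sqrt(3)*a^4/12 + sqrt(3)*a^2*k/6 + 2*sqrt(3)*a/3


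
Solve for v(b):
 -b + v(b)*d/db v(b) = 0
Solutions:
 v(b) = -sqrt(C1 + b^2)
 v(b) = sqrt(C1 + b^2)


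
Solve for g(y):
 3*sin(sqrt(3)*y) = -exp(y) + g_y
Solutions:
 g(y) = C1 + exp(y) - sqrt(3)*cos(sqrt(3)*y)


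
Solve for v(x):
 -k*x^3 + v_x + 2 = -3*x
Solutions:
 v(x) = C1 + k*x^4/4 - 3*x^2/2 - 2*x


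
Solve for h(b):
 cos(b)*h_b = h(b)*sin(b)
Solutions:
 h(b) = C1/cos(b)


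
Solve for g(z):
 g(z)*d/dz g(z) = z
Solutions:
 g(z) = -sqrt(C1 + z^2)
 g(z) = sqrt(C1 + z^2)


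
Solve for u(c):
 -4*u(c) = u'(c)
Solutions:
 u(c) = C1*exp(-4*c)


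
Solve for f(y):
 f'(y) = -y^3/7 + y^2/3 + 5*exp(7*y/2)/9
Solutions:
 f(y) = C1 - y^4/28 + y^3/9 + 10*exp(7*y/2)/63


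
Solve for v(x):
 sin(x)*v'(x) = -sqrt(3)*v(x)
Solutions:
 v(x) = C1*(cos(x) + 1)^(sqrt(3)/2)/(cos(x) - 1)^(sqrt(3)/2)


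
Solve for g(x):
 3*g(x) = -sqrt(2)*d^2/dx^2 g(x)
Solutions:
 g(x) = C1*sin(2^(3/4)*sqrt(3)*x/2) + C2*cos(2^(3/4)*sqrt(3)*x/2)


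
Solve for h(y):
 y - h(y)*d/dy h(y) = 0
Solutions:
 h(y) = -sqrt(C1 + y^2)
 h(y) = sqrt(C1 + y^2)


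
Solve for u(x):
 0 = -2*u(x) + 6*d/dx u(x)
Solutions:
 u(x) = C1*exp(x/3)


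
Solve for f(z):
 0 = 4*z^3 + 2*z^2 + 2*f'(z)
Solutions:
 f(z) = C1 - z^4/2 - z^3/3


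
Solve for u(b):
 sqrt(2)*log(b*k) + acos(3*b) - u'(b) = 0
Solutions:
 u(b) = C1 + sqrt(2)*b*(log(b*k) - 1) + b*acos(3*b) - sqrt(1 - 9*b^2)/3


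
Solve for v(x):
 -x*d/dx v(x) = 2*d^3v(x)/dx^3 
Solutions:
 v(x) = C1 + Integral(C2*airyai(-2^(2/3)*x/2) + C3*airybi(-2^(2/3)*x/2), x)


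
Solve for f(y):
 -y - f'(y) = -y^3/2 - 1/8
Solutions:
 f(y) = C1 + y^4/8 - y^2/2 + y/8


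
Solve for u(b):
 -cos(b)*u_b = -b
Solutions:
 u(b) = C1 + Integral(b/cos(b), b)


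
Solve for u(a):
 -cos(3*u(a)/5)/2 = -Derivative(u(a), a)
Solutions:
 -a/2 - 5*log(sin(3*u(a)/5) - 1)/6 + 5*log(sin(3*u(a)/5) + 1)/6 = C1


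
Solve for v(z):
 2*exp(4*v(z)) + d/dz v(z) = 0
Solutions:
 v(z) = log(-I*(1/(C1 + 8*z))^(1/4))
 v(z) = log(I*(1/(C1 + 8*z))^(1/4))
 v(z) = log(-(1/(C1 + 8*z))^(1/4))
 v(z) = log(1/(C1 + 8*z))/4


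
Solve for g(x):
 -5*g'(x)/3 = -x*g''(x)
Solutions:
 g(x) = C1 + C2*x^(8/3)


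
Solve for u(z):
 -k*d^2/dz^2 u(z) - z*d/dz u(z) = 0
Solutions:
 u(z) = C1 + C2*sqrt(k)*erf(sqrt(2)*z*sqrt(1/k)/2)


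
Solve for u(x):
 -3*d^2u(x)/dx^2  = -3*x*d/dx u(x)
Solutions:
 u(x) = C1 + C2*erfi(sqrt(2)*x/2)


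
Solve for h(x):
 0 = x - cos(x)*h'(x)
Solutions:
 h(x) = C1 + Integral(x/cos(x), x)


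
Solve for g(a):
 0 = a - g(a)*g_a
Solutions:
 g(a) = -sqrt(C1 + a^2)
 g(a) = sqrt(C1 + a^2)


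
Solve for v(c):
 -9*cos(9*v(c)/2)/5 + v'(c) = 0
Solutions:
 -9*c/5 - log(sin(9*v(c)/2) - 1)/9 + log(sin(9*v(c)/2) + 1)/9 = C1


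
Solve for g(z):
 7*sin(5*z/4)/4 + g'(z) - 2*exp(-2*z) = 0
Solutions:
 g(z) = C1 + 7*cos(5*z/4)/5 - exp(-2*z)


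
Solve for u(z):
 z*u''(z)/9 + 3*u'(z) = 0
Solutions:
 u(z) = C1 + C2/z^26


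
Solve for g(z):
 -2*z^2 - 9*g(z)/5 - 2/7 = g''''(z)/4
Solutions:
 g(z) = -10*z^2/9 + (C1*sin(sqrt(3)*5^(3/4)*z/5) + C2*cos(sqrt(3)*5^(3/4)*z/5))*exp(-sqrt(3)*5^(3/4)*z/5) + (C3*sin(sqrt(3)*5^(3/4)*z/5) + C4*cos(sqrt(3)*5^(3/4)*z/5))*exp(sqrt(3)*5^(3/4)*z/5) - 10/63


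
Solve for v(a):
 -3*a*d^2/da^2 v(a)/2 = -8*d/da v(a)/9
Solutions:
 v(a) = C1 + C2*a^(43/27)


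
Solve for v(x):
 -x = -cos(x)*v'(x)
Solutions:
 v(x) = C1 + Integral(x/cos(x), x)


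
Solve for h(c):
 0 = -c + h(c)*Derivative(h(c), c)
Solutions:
 h(c) = -sqrt(C1 + c^2)
 h(c) = sqrt(C1 + c^2)


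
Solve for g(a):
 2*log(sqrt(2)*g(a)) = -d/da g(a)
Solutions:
 Integral(1/(2*log(_y) + log(2)), (_y, g(a))) = C1 - a


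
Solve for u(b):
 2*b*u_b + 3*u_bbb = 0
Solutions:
 u(b) = C1 + Integral(C2*airyai(-2^(1/3)*3^(2/3)*b/3) + C3*airybi(-2^(1/3)*3^(2/3)*b/3), b)


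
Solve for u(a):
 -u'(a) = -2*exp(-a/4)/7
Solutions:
 u(a) = C1 - 8*exp(-a/4)/7


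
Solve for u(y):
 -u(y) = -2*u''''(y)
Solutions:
 u(y) = C1*exp(-2^(3/4)*y/2) + C2*exp(2^(3/4)*y/2) + C3*sin(2^(3/4)*y/2) + C4*cos(2^(3/4)*y/2)


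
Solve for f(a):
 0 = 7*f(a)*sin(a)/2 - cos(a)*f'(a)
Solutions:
 f(a) = C1/cos(a)^(7/2)


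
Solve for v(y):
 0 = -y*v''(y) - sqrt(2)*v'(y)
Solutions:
 v(y) = C1 + C2*y^(1 - sqrt(2))


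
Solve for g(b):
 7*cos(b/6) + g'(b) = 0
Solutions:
 g(b) = C1 - 42*sin(b/6)


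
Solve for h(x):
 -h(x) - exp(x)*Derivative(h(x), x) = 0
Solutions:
 h(x) = C1*exp(exp(-x))


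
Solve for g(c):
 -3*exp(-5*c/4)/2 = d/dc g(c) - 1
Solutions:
 g(c) = C1 + c + 6*exp(-5*c/4)/5


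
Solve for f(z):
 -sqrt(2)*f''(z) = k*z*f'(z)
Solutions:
 f(z) = Piecewise((-2^(3/4)*sqrt(pi)*C1*erf(2^(1/4)*sqrt(k)*z/2)/(2*sqrt(k)) - C2, (k > 0) | (k < 0)), (-C1*z - C2, True))


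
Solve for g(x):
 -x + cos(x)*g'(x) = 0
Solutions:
 g(x) = C1 + Integral(x/cos(x), x)


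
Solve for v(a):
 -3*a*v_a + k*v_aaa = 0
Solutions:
 v(a) = C1 + Integral(C2*airyai(3^(1/3)*a*(1/k)^(1/3)) + C3*airybi(3^(1/3)*a*(1/k)^(1/3)), a)


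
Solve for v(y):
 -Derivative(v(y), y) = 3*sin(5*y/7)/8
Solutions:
 v(y) = C1 + 21*cos(5*y/7)/40


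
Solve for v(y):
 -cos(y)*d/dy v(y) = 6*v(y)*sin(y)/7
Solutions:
 v(y) = C1*cos(y)^(6/7)


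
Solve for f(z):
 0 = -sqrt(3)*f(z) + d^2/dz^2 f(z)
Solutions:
 f(z) = C1*exp(-3^(1/4)*z) + C2*exp(3^(1/4)*z)


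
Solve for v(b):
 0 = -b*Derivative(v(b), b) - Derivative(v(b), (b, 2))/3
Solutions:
 v(b) = C1 + C2*erf(sqrt(6)*b/2)


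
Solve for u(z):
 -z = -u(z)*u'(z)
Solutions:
 u(z) = -sqrt(C1 + z^2)
 u(z) = sqrt(C1 + z^2)


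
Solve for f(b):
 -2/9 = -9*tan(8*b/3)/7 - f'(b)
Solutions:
 f(b) = C1 + 2*b/9 + 27*log(cos(8*b/3))/56


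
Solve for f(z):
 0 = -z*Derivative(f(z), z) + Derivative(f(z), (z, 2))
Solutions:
 f(z) = C1 + C2*erfi(sqrt(2)*z/2)


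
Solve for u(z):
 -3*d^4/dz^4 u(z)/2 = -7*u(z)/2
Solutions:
 u(z) = C1*exp(-3^(3/4)*7^(1/4)*z/3) + C2*exp(3^(3/4)*7^(1/4)*z/3) + C3*sin(3^(3/4)*7^(1/4)*z/3) + C4*cos(3^(3/4)*7^(1/4)*z/3)


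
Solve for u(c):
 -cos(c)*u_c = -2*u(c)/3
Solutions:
 u(c) = C1*(sin(c) + 1)^(1/3)/(sin(c) - 1)^(1/3)


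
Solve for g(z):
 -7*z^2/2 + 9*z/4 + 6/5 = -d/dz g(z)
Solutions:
 g(z) = C1 + 7*z^3/6 - 9*z^2/8 - 6*z/5


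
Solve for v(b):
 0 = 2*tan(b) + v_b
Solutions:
 v(b) = C1 + 2*log(cos(b))


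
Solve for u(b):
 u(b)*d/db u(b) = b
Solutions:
 u(b) = -sqrt(C1 + b^2)
 u(b) = sqrt(C1 + b^2)


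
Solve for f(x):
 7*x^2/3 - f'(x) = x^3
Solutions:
 f(x) = C1 - x^4/4 + 7*x^3/9


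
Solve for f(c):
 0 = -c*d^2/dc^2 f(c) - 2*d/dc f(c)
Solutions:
 f(c) = C1 + C2/c


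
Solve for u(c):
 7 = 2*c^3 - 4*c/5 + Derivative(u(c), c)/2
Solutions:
 u(c) = C1 - c^4 + 4*c^2/5 + 14*c


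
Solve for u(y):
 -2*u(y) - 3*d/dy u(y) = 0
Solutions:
 u(y) = C1*exp(-2*y/3)


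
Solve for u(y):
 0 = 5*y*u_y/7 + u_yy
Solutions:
 u(y) = C1 + C2*erf(sqrt(70)*y/14)


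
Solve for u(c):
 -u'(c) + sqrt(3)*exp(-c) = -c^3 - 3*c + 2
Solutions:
 u(c) = C1 + c^4/4 + 3*c^2/2 - 2*c - sqrt(3)*exp(-c)


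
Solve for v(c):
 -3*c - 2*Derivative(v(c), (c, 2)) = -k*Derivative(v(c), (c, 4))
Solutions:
 v(c) = C1 + C2*c + C3*exp(-sqrt(2)*c*sqrt(1/k)) + C4*exp(sqrt(2)*c*sqrt(1/k)) - c^3/4


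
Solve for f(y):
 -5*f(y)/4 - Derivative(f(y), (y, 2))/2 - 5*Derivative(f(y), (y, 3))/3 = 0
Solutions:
 f(y) = C1*exp(y*(-2 + (5*sqrt(5655) + 376)^(-1/3) + (5*sqrt(5655) + 376)^(1/3))/20)*sin(sqrt(3)*y*(-(5*sqrt(5655) + 376)^(1/3) + (5*sqrt(5655) + 376)^(-1/3))/20) + C2*exp(y*(-2 + (5*sqrt(5655) + 376)^(-1/3) + (5*sqrt(5655) + 376)^(1/3))/20)*cos(sqrt(3)*y*(-(5*sqrt(5655) + 376)^(1/3) + (5*sqrt(5655) + 376)^(-1/3))/20) + C3*exp(-y*((5*sqrt(5655) + 376)^(-1/3) + 1 + (5*sqrt(5655) + 376)^(1/3))/10)


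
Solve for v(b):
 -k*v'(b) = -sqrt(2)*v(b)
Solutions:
 v(b) = C1*exp(sqrt(2)*b/k)


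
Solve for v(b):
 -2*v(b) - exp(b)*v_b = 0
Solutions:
 v(b) = C1*exp(2*exp(-b))


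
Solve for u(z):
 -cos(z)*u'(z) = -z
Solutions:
 u(z) = C1 + Integral(z/cos(z), z)


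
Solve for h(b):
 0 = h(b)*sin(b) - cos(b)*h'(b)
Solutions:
 h(b) = C1/cos(b)


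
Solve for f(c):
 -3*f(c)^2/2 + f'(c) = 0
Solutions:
 f(c) = -2/(C1 + 3*c)


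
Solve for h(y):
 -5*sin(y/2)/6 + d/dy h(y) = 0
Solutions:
 h(y) = C1 - 5*cos(y/2)/3


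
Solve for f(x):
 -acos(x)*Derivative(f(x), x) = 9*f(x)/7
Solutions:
 f(x) = C1*exp(-9*Integral(1/acos(x), x)/7)


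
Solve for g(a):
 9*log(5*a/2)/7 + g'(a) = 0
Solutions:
 g(a) = C1 - 9*a*log(a)/7 - 9*a*log(5)/7 + 9*a*log(2)/7 + 9*a/7


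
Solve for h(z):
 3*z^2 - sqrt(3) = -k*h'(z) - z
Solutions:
 h(z) = C1 - z^3/k - z^2/(2*k) + sqrt(3)*z/k


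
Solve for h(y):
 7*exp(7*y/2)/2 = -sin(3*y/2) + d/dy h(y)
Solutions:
 h(y) = C1 + exp(7*y/2) - 2*cos(3*y/2)/3


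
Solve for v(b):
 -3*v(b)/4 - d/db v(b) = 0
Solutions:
 v(b) = C1*exp(-3*b/4)


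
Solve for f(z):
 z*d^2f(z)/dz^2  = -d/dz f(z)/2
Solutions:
 f(z) = C1 + C2*sqrt(z)


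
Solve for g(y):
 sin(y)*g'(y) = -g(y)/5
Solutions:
 g(y) = C1*(cos(y) + 1)^(1/10)/(cos(y) - 1)^(1/10)


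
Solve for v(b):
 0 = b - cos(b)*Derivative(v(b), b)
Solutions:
 v(b) = C1 + Integral(b/cos(b), b)


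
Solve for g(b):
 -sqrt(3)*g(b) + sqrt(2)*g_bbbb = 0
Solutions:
 g(b) = C1*exp(-2^(7/8)*3^(1/8)*b/2) + C2*exp(2^(7/8)*3^(1/8)*b/2) + C3*sin(2^(7/8)*3^(1/8)*b/2) + C4*cos(2^(7/8)*3^(1/8)*b/2)


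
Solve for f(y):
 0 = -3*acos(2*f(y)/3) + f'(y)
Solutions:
 Integral(1/acos(2*_y/3), (_y, f(y))) = C1 + 3*y


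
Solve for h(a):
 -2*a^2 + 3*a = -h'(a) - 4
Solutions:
 h(a) = C1 + 2*a^3/3 - 3*a^2/2 - 4*a


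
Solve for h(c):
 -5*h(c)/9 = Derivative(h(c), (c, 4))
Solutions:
 h(c) = (C1*sin(5^(1/4)*sqrt(6)*c/6) + C2*cos(5^(1/4)*sqrt(6)*c/6))*exp(-5^(1/4)*sqrt(6)*c/6) + (C3*sin(5^(1/4)*sqrt(6)*c/6) + C4*cos(5^(1/4)*sqrt(6)*c/6))*exp(5^(1/4)*sqrt(6)*c/6)


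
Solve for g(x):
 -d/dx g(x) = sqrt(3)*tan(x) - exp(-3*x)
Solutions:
 g(x) = C1 - sqrt(3)*log(tan(x)^2 + 1)/2 - exp(-3*x)/3


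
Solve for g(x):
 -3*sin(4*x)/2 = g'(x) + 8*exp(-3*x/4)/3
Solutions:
 g(x) = C1 + 3*cos(4*x)/8 + 32*exp(-3*x/4)/9


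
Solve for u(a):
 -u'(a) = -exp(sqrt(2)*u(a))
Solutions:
 u(a) = sqrt(2)*(2*log(-1/(C1 + a)) - log(2))/4


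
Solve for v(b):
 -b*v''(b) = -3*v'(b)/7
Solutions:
 v(b) = C1 + C2*b^(10/7)


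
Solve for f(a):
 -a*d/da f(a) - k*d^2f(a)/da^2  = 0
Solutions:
 f(a) = C1 + C2*sqrt(k)*erf(sqrt(2)*a*sqrt(1/k)/2)


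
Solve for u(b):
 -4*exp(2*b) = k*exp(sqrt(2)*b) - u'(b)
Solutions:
 u(b) = C1 + sqrt(2)*k*exp(sqrt(2)*b)/2 + 2*exp(2*b)


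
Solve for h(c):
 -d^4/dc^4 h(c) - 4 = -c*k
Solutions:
 h(c) = C1 + C2*c + C3*c^2 + C4*c^3 + c^5*k/120 - c^4/6


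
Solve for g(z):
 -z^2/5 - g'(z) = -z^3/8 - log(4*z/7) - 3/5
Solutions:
 g(z) = C1 + z^4/32 - z^3/15 + z*log(z) + z*log(4/7) - 2*z/5


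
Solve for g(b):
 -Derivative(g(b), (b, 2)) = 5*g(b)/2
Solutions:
 g(b) = C1*sin(sqrt(10)*b/2) + C2*cos(sqrt(10)*b/2)


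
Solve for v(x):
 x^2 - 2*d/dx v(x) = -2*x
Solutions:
 v(x) = C1 + x^3/6 + x^2/2


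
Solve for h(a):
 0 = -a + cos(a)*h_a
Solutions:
 h(a) = C1 + Integral(a/cos(a), a)


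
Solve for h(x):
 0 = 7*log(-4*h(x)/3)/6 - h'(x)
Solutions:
 -6*Integral(1/(log(-_y) - log(3) + 2*log(2)), (_y, h(x)))/7 = C1 - x


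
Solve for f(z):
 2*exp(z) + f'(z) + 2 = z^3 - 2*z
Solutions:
 f(z) = C1 + z^4/4 - z^2 - 2*z - 2*exp(z)


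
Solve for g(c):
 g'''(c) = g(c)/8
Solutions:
 g(c) = C3*exp(c/2) + (C1*sin(sqrt(3)*c/4) + C2*cos(sqrt(3)*c/4))*exp(-c/4)


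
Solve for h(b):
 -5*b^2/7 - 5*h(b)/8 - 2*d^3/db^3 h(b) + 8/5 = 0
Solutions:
 h(b) = C3*exp(-2^(2/3)*5^(1/3)*b/4) - 8*b^2/7 + (C1*sin(2^(2/3)*sqrt(3)*5^(1/3)*b/8) + C2*cos(2^(2/3)*sqrt(3)*5^(1/3)*b/8))*exp(2^(2/3)*5^(1/3)*b/8) + 64/25


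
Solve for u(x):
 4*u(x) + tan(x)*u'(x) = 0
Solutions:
 u(x) = C1/sin(x)^4


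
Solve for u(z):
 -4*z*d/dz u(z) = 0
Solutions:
 u(z) = C1


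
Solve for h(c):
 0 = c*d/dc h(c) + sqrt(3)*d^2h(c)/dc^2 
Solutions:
 h(c) = C1 + C2*erf(sqrt(2)*3^(3/4)*c/6)


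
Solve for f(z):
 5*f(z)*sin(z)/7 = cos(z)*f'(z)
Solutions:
 f(z) = C1/cos(z)^(5/7)


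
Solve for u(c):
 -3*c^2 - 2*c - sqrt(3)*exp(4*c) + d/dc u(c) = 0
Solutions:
 u(c) = C1 + c^3 + c^2 + sqrt(3)*exp(4*c)/4


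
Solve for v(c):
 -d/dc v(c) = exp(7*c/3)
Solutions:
 v(c) = C1 - 3*exp(7*c/3)/7


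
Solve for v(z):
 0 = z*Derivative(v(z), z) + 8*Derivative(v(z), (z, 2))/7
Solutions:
 v(z) = C1 + C2*erf(sqrt(7)*z/4)


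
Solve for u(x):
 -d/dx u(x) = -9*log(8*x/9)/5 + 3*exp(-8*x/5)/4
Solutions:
 u(x) = C1 + 9*x*log(x)/5 + 9*x*(-2*log(3) - 1 + 3*log(2))/5 + 15*exp(-8*x/5)/32


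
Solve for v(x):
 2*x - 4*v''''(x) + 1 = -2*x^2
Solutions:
 v(x) = C1 + C2*x + C3*x^2 + C4*x^3 + x^6/720 + x^5/240 + x^4/96


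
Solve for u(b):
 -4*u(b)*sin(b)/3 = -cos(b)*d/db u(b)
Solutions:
 u(b) = C1/cos(b)^(4/3)


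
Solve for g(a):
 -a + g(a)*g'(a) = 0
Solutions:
 g(a) = -sqrt(C1 + a^2)
 g(a) = sqrt(C1 + a^2)


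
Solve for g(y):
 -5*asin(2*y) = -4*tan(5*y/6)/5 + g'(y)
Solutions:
 g(y) = C1 - 5*y*asin(2*y) - 5*sqrt(1 - 4*y^2)/2 - 24*log(cos(5*y/6))/25


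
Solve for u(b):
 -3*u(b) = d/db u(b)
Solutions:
 u(b) = C1*exp(-3*b)


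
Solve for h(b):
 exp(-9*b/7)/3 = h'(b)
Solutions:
 h(b) = C1 - 7*exp(-9*b/7)/27


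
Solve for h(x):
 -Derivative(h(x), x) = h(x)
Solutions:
 h(x) = C1*exp(-x)


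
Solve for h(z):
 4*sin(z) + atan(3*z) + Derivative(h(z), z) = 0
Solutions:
 h(z) = C1 - z*atan(3*z) + log(9*z^2 + 1)/6 + 4*cos(z)


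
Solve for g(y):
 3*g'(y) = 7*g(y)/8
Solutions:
 g(y) = C1*exp(7*y/24)


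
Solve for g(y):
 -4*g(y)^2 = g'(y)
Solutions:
 g(y) = 1/(C1 + 4*y)


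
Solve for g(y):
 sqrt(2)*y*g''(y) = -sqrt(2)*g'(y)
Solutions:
 g(y) = C1 + C2*log(y)


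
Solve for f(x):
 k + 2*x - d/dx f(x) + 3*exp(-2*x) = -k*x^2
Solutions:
 f(x) = C1 + k*x^3/3 + k*x + x^2 - 3*exp(-2*x)/2


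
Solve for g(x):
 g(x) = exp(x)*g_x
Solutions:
 g(x) = C1*exp(-exp(-x))


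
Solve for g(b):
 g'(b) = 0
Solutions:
 g(b) = C1


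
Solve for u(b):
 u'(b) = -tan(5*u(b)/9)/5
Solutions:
 u(b) = -9*asin(C1*exp(-b/9))/5 + 9*pi/5
 u(b) = 9*asin(C1*exp(-b/9))/5


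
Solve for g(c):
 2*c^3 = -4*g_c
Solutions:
 g(c) = C1 - c^4/8


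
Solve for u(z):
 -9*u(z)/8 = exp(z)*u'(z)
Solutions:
 u(z) = C1*exp(9*exp(-z)/8)


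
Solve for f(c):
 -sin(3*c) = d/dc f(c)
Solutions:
 f(c) = C1 + cos(3*c)/3


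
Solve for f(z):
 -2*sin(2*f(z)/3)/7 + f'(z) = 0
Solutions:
 -2*z/7 + 3*log(cos(2*f(z)/3) - 1)/4 - 3*log(cos(2*f(z)/3) + 1)/4 = C1


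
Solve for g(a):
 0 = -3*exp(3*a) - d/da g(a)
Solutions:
 g(a) = C1 - exp(3*a)


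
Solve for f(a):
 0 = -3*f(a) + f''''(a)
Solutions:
 f(a) = C1*exp(-3^(1/4)*a) + C2*exp(3^(1/4)*a) + C3*sin(3^(1/4)*a) + C4*cos(3^(1/4)*a)


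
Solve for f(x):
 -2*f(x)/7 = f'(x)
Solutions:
 f(x) = C1*exp(-2*x/7)


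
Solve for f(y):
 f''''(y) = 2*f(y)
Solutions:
 f(y) = C1*exp(-2^(1/4)*y) + C2*exp(2^(1/4)*y) + C3*sin(2^(1/4)*y) + C4*cos(2^(1/4)*y)


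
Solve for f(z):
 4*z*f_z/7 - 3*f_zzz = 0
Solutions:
 f(z) = C1 + Integral(C2*airyai(42^(2/3)*z/21) + C3*airybi(42^(2/3)*z/21), z)


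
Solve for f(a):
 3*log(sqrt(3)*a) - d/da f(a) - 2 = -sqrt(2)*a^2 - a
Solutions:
 f(a) = C1 + sqrt(2)*a^3/3 + a^2/2 + 3*a*log(a) - 5*a + 3*a*log(3)/2


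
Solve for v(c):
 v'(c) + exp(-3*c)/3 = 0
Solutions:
 v(c) = C1 + exp(-3*c)/9


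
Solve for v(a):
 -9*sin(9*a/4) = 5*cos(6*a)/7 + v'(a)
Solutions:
 v(a) = C1 - 5*sin(6*a)/42 + 4*cos(9*a/4)


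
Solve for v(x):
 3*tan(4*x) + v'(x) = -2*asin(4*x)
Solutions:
 v(x) = C1 - 2*x*asin(4*x) - sqrt(1 - 16*x^2)/2 + 3*log(cos(4*x))/4


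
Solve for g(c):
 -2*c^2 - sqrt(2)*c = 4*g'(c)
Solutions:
 g(c) = C1 - c^3/6 - sqrt(2)*c^2/8


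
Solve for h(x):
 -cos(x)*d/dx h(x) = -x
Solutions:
 h(x) = C1 + Integral(x/cos(x), x)


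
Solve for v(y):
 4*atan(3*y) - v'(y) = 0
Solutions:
 v(y) = C1 + 4*y*atan(3*y) - 2*log(9*y^2 + 1)/3


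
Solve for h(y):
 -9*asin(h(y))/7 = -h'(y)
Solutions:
 Integral(1/asin(_y), (_y, h(y))) = C1 + 9*y/7


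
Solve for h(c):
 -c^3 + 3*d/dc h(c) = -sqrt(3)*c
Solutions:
 h(c) = C1 + c^4/12 - sqrt(3)*c^2/6


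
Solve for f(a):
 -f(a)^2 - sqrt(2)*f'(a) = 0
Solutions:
 f(a) = 2/(C1 + sqrt(2)*a)


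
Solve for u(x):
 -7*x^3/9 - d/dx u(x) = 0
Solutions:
 u(x) = C1 - 7*x^4/36


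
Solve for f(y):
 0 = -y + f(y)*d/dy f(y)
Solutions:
 f(y) = -sqrt(C1 + y^2)
 f(y) = sqrt(C1 + y^2)


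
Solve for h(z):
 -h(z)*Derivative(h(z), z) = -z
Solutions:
 h(z) = -sqrt(C1 + z^2)
 h(z) = sqrt(C1 + z^2)


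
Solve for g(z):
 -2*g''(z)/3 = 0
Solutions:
 g(z) = C1 + C2*z


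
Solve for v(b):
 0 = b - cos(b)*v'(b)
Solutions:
 v(b) = C1 + Integral(b/cos(b), b)


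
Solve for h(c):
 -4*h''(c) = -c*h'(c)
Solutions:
 h(c) = C1 + C2*erfi(sqrt(2)*c/4)


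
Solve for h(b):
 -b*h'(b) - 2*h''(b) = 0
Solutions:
 h(b) = C1 + C2*erf(b/2)


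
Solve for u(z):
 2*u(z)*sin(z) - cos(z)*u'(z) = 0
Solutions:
 u(z) = C1/cos(z)^2


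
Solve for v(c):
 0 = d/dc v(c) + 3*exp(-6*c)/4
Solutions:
 v(c) = C1 + exp(-6*c)/8


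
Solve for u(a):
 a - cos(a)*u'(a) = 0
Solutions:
 u(a) = C1 + Integral(a/cos(a), a)


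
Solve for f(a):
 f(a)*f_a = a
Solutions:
 f(a) = -sqrt(C1 + a^2)
 f(a) = sqrt(C1 + a^2)


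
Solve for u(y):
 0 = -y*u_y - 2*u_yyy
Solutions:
 u(y) = C1 + Integral(C2*airyai(-2^(2/3)*y/2) + C3*airybi(-2^(2/3)*y/2), y)


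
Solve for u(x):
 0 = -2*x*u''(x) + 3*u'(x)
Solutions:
 u(x) = C1 + C2*x^(5/2)


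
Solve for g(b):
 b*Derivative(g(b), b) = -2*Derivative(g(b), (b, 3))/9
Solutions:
 g(b) = C1 + Integral(C2*airyai(-6^(2/3)*b/2) + C3*airybi(-6^(2/3)*b/2), b)


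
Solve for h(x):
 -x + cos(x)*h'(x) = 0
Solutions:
 h(x) = C1 + Integral(x/cos(x), x)


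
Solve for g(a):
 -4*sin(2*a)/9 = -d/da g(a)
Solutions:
 g(a) = C1 - 2*cos(2*a)/9


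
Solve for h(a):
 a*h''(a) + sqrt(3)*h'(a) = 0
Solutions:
 h(a) = C1 + C2*a^(1 - sqrt(3))


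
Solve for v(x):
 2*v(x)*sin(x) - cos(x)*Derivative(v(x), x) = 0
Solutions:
 v(x) = C1/cos(x)^2


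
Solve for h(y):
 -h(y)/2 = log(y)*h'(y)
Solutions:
 h(y) = C1*exp(-li(y)/2)


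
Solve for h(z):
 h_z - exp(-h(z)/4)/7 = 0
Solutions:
 h(z) = 4*log(C1 + z/28)


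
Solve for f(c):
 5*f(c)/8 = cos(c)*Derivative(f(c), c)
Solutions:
 f(c) = C1*(sin(c) + 1)^(5/16)/(sin(c) - 1)^(5/16)


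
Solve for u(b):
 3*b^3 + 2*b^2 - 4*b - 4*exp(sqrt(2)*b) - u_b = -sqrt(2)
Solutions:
 u(b) = C1 + 3*b^4/4 + 2*b^3/3 - 2*b^2 + sqrt(2)*b - 2*sqrt(2)*exp(sqrt(2)*b)


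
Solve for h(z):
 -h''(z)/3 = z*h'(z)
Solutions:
 h(z) = C1 + C2*erf(sqrt(6)*z/2)


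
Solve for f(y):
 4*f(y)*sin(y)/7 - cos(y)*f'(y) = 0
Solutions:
 f(y) = C1/cos(y)^(4/7)


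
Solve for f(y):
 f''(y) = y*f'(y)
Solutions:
 f(y) = C1 + C2*erfi(sqrt(2)*y/2)


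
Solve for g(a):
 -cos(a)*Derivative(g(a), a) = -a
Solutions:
 g(a) = C1 + Integral(a/cos(a), a)


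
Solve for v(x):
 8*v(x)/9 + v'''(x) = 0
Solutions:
 v(x) = C3*exp(-2*3^(1/3)*x/3) + (C1*sin(3^(5/6)*x/3) + C2*cos(3^(5/6)*x/3))*exp(3^(1/3)*x/3)


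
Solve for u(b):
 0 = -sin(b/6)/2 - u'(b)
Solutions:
 u(b) = C1 + 3*cos(b/6)


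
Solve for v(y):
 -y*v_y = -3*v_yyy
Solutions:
 v(y) = C1 + Integral(C2*airyai(3^(2/3)*y/3) + C3*airybi(3^(2/3)*y/3), y)


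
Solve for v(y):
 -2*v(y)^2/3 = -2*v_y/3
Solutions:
 v(y) = -1/(C1 + y)


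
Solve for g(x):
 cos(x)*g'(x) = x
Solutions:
 g(x) = C1 + Integral(x/cos(x), x)


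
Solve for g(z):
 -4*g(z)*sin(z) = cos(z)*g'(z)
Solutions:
 g(z) = C1*cos(z)^4


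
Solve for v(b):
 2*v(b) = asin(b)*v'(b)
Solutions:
 v(b) = C1*exp(2*Integral(1/asin(b), b))


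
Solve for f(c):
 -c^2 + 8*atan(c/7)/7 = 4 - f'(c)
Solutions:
 f(c) = C1 + c^3/3 - 8*c*atan(c/7)/7 + 4*c + 4*log(c^2 + 49)
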